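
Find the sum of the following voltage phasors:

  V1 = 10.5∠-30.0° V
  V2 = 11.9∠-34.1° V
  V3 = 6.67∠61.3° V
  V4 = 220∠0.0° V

Step 1 — Convert each phasor to rectangular form:
  V1 = 10.5·(cos(-30.0°) + j·sin(-30.0°)) = 9.093 - j5.25 V
  V2 = 11.9·(cos(-34.1°) + j·sin(-34.1°)) = 9.854 - j6.672 V
  V3 = 6.67·(cos(61.3°) + j·sin(61.3°)) = 3.203 + j5.851 V
  V4 = 220·(cos(0.0°) + j·sin(0.0°)) = 220 V
Step 2 — Sum components: V_total = 242.2 - j6.071 V.
Step 3 — Convert to polar: |V_total| = 242.2 V, ∠V_total = -1.4°.

V_total = 242.2∠-1.4° V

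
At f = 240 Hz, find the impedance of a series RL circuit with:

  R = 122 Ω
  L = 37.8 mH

Step 1 — Angular frequency: ω = 2π·f = 2π·240 = 1508 rad/s.
Step 2 — Component impedances:
  R: Z = R = 122 Ω
  L: Z = jωL = j·1508·0.0378 = 0 + j57 Ω
Step 3 — Series combination: Z_total = R + L = 122 + j57 Ω = 134.7∠25.0° Ω.

Z = 122 + j57 Ω = 134.7∠25.0° Ω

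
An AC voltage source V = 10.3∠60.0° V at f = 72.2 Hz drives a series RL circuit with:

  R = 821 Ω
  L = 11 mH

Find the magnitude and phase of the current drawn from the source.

Step 1 — Angular frequency: ω = 2π·f = 2π·72.2 = 453.6 rad/s.
Step 2 — Component impedances:
  R: Z = R = 821 Ω
  L: Z = jωL = j·453.6·0.011 = 0 + j4.99 Ω
Step 3 — Series combination: Z_total = R + L = 821 + j4.99 Ω = 821∠0.3° Ω.
Step 4 — Source phasor: V = 10.3∠60.0° V = 5.15 + j8.92 V.
Step 5 — Ohm's law: I = V / Z_total = (5.15 + j8.92) / (821 + j4.99) = 0.006339 + j0.01083 A.
Step 6 — Convert to polar: |I| = 0.01255 A, ∠I = 59.7°.

I = 0.01255∠59.7° A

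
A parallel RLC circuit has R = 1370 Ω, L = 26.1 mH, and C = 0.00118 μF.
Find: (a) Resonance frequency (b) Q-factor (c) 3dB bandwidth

Step 1 — Resonance: ω₀ = 1/√(LC) = 1/√(0.0261·1.18e-09) = 1.802e+05 rad/s.
Step 2 — f₀ = ω₀/(2π) = 2.868e+04 Hz.
Step 3 — Parallel Q: Q = R/(ω₀L) = 1370/(1.802e+05·0.0261) = 0.2913.
Step 4 — Bandwidth: Δω = ω₀/Q = 6.186e+05 rad/s; BW = Δω/(2π) = 9.845e+04 Hz.

(a) f₀ = 2.868e+04 Hz  (b) Q = 0.2913  (c) BW = 9.845e+04 Hz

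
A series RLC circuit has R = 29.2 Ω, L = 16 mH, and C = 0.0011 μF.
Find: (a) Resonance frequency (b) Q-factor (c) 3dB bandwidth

Step 1 — Resonance condition Im(Z)=0 gives ω₀ = 1/√(LC).
Step 2 — ω₀ = 1/√(0.016·1.1e-09) = 2.384e+05 rad/s.
Step 3 — f₀ = ω₀/(2π) = 3.794e+04 Hz.
Step 4 — Series Q: Q = ω₀L/R = 2.384e+05·0.016/29.2 = 130.6.
Step 5 — 3dB bandwidth: Δω = ω₀/Q = 1825 rad/s; BW = Δω/(2π) = 290.5 Hz.

(a) f₀ = 3.794e+04 Hz  (b) Q = 130.6  (c) BW = 290.5 Hz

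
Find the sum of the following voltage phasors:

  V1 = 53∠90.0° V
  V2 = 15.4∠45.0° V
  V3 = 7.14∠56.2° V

Step 1 — Convert each phasor to rectangular form:
  V1 = 53·(cos(90.0°) + j·sin(90.0°)) = 0 + j53 V
  V2 = 15.4·(cos(45.0°) + j·sin(45.0°)) = 10.89 + j10.89 V
  V3 = 7.14·(cos(56.2°) + j·sin(56.2°)) = 3.972 + j5.933 V
Step 2 — Sum components: V_total = 14.86 + j69.82 V.
Step 3 — Convert to polar: |V_total| = 71.39 V, ∠V_total = 78.0°.

V_total = 71.39∠78.0° V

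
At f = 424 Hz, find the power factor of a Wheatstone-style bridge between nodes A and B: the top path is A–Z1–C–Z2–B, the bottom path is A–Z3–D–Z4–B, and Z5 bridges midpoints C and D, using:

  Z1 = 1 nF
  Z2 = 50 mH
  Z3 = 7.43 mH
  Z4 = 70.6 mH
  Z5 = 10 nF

Step 1 — Angular frequency: ω = 2π·f = 2π·424 = 2664 rad/s.
Step 2 — Component impedances:
  Z1: Z = 1/(jωC) = -j/(ω·C) = 0 - j3.754e+05 Ω
  Z2: Z = jωL = j·2664·0.05 = 0 + j133.2 Ω
  Z3: Z = jωL = j·2664·0.00743 = 0 + j19.79 Ω
  Z4: Z = jωL = j·2664·0.0706 = 0 + j188.1 Ω
  Z5: Z = 1/(jωC) = -j/(ω·C) = 0 - j3.754e+04 Ω
Step 3 — Bridge requires nodal analysis (the Z5 bridge couples midpoints C and D, so the two paths cannot be reduced to a simple series/parallel combination). Setting node B to ground and injecting 1 A at node A, the 3-node admittance system at A, C, D solves to V_A = Z_AB = 0 + j208.9 Ω = 208.9∠90.0° Ω.
Step 4 — Power factor: PF = cos(φ) = Re(Z)/|Z| = 0/208.9 = 0.
Step 5 — Type: Im(Z) = 208.9 ⇒ lagging (phase φ = 90.0°).

PF = 0 (lagging, φ = 90.0°)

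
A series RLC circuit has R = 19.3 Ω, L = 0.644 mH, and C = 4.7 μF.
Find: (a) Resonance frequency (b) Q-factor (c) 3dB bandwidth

Step 1 — Resonance: ω₀ = 1/√(LC) = 1/√(0.000644·4.7e-06) = 1.818e+04 rad/s.
Step 2 — f₀ = ω₀/(2π) = 2893 Hz.
Step 3 — Series Q: Q = ω₀L/R = 1.818e+04·0.000644/19.3 = 0.6065.
Step 4 — Bandwidth: Δω = ω₀/Q = 2.997e+04 rad/s; BW = Δω/(2π) = 4770 Hz.

(a) f₀ = 2893 Hz  (b) Q = 0.6065  (c) BW = 4770 Hz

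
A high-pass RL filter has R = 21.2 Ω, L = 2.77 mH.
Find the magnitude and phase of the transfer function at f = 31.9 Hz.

Step 1 — Angular frequency: ω = 2π·31.9 = 200.4 rad/s.
Step 2 — Transfer function: H(jω) = jωL/(R + jωL).
Step 3 — Numerator jωL = j·0.5552; denominator R + jωL = 21.2 + j0.5552.
Step 4 — H = 0.0006854 + j0.02617.
Step 5 — Magnitude: |H| = 0.02618 (-31.6 dB); phase: φ = 88.5°.

|H| = 0.02618 (-31.6 dB), φ = 88.5°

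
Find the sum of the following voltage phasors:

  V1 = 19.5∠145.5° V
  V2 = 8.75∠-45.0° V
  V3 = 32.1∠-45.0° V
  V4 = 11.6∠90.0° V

Step 1 — Convert each phasor to rectangular form:
  V1 = 19.5·(cos(145.5°) + j·sin(145.5°)) = -16.07 + j11.04 V
  V2 = 8.75·(cos(-45.0°) + j·sin(-45.0°)) = 6.187 - j6.187 V
  V3 = 32.1·(cos(-45.0°) + j·sin(-45.0°)) = 22.7 - j22.7 V
  V4 = 11.6·(cos(90.0°) + j·sin(90.0°)) = 0 + j11.6 V
Step 2 — Sum components: V_total = 12.81 - j6.24 V.
Step 3 — Convert to polar: |V_total| = 14.25 V, ∠V_total = -26.0°.

V_total = 14.25∠-26.0° V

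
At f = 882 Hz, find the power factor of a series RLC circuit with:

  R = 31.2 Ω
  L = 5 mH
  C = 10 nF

Step 1 — Angular frequency: ω = 2π·f = 2π·882 = 5542 rad/s.
Step 2 — Component impedances:
  R: Z = R = 31.2 Ω
  L: Z = jωL = j·5542·0.005 = 0 + j27.71 Ω
  C: Z = 1/(jωC) = -j/(ω·C) = 0 - j1.804e+04 Ω
Step 3 — Series combination: Z_total = R + L + C = 31.2 - j1.802e+04 Ω = 1.802e+04∠-89.9° Ω.
Step 4 — Power factor: PF = cos(φ) = Re(Z)/|Z| = 31.2/18017 = 0.001732.
Step 5 — Type: Im(Z) = -1.802e+04 ⇒ leading (phase φ = -89.9°).

PF = 0.001732 (leading, φ = -89.9°)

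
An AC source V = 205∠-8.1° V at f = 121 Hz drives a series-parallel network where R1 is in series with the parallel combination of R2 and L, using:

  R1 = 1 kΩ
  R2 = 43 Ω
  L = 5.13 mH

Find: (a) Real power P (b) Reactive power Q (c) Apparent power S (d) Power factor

Step 1 — Angular frequency: ω = 2π·f = 2π·121 = 760.3 rad/s.
Step 2 — Component impedances:
  R1: Z = R = 1000 Ω
  R2: Z = R = 43 Ω
  L: Z = jωL = j·760.3·0.00513 = 0 + j3.9 Ω
Step 3 — Parallel branch: R2 || L = 1/(1/R2 + 1/L) = 0.3509 + j3.868 Ω.
Step 4 — Series with R1: Z_total = R1 + (R2 || L) = 1000 + j3.868 Ω = 1000∠0.2° Ω.
Step 5 — Source phasor: V = 205∠-8.1° V = 203 - j28.88 V.
Step 6 — Current: I = V / Z = 0.2028 - j0.02966 A = 0.2049∠-8.3° A.
Step 7 — Complex power: S = V·I* = 42.01 + j0.1625 VA.
Step 8 — Real power: P = Re(S) = 42.01 W.
Step 9 — Reactive power: Q = Im(S) = 0.1625 VAR.
Step 10 — Apparent power: |S| = 42.01 VA.
Step 11 — Power factor: PF = P/|S| = 1 (lagging).

(a) P = 42.01 W  (b) Q = 0.1625 VAR  (c) S = 42.01 VA  (d) PF = 1 (lagging)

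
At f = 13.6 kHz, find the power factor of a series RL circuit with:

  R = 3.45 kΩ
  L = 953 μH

Step 1 — Angular frequency: ω = 2π·f = 2π·1.36e+04 = 8.545e+04 rad/s.
Step 2 — Component impedances:
  R: Z = R = 3450 Ω
  L: Z = jωL = j·8.545e+04·0.000953 = 0 + j81.44 Ω
Step 3 — Series combination: Z_total = R + L = 3450 + j81.44 Ω = 3451∠1.4° Ω.
Step 4 — Power factor: PF = cos(φ) = Re(Z)/|Z| = 3450/3451 = 0.9997.
Step 5 — Type: Im(Z) = 81.44 ⇒ lagging (phase φ = 1.4°).

PF = 0.9997 (lagging, φ = 1.4°)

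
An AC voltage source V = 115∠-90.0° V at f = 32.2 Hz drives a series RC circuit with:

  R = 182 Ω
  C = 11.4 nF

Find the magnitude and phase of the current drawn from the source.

Step 1 — Angular frequency: ω = 2π·f = 2π·32.2 = 202.3 rad/s.
Step 2 — Component impedances:
  R: Z = R = 182 Ω
  C: Z = 1/(jωC) = -j/(ω·C) = 0 - j4.336e+05 Ω
Step 3 — Series combination: Z_total = R + C = 182 - j4.336e+05 Ω = 4.336e+05∠-90.0° Ω.
Step 4 — Source phasor: V = 115∠-90.0° V = 0 - j115 V.
Step 5 — Ohm's law: I = V / Z_total = (0 - j115) / (182 - j4.336e+05) = 0.0002652 - j1.113e-07 A.
Step 6 — Convert to polar: |I| = 0.0002652 A, ∠I = -0.0°.

I = 0.0002652∠-0.0° A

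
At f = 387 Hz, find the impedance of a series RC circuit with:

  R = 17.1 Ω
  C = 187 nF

Step 1 — Angular frequency: ω = 2π·f = 2π·387 = 2432 rad/s.
Step 2 — Component impedances:
  R: Z = R = 17.1 Ω
  C: Z = 1/(jωC) = -j/(ω·C) = 0 - j2199 Ω
Step 3 — Series combination: Z_total = R + C = 17.1 - j2199 Ω = 2199∠-89.6° Ω.

Z = 17.1 - j2199 Ω = 2199∠-89.6° Ω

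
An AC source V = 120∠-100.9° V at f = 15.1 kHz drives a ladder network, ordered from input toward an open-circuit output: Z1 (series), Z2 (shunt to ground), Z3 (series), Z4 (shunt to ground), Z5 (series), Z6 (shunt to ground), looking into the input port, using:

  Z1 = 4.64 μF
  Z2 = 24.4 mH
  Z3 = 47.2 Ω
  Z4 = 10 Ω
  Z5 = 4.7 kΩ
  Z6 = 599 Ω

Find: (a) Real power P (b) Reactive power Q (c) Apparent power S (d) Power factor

Step 1 — Angular frequency: ω = 2π·f = 2π·1.51e+04 = 9.488e+04 rad/s.
Step 2 — Component impedances:
  Z1: Z = 1/(jωC) = -j/(ω·C) = 0 - j2.272 Ω
  Z2: Z = jωL = j·9.488e+04·0.0244 = 0 + j2315 Ω
  Z3: Z = R = 47.2 Ω
  Z4: Z = R = 10 Ω
  Z5: Z = R = 4700 Ω
  Z6: Z = R = 599 Ω
Step 3 — Ladder network (open output): work backward from the far end, alternating series and parallel combinations. Z_in = 57.15 - j0.86 Ω = 57.15∠-0.9° Ω.
Step 4 — Source phasor: V = 120∠-100.9° V = -22.69 - j117.8 V.
Step 5 — Current: I = V / Z = -0.366 - j2.067 A = 2.1∠-100.0° A.
Step 6 — Complex power: S = V·I* = 251.9 - j3.791 VA.
Step 7 — Real power: P = Re(S) = 251.9 W.
Step 8 — Reactive power: Q = Im(S) = -3.791 VAR.
Step 9 — Apparent power: |S| = 252 VA.
Step 10 — Power factor: PF = P/|S| = 0.9999 (leading).

(a) P = 251.9 W  (b) Q = -3.791 VAR  (c) S = 252 VA  (d) PF = 0.9999 (leading)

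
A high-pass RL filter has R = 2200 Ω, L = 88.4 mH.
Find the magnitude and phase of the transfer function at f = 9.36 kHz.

Step 1 — Angular frequency: ω = 2π·9360 = 5.881e+04 rad/s.
Step 2 — Transfer function: H(jω) = jωL/(R + jωL).
Step 3 — Numerator jωL = j·5199; denominator R + jωL = 2200 + j5199.
Step 4 — H = 0.8481 + j0.3589.
Step 5 — Magnitude: |H| = 0.9209 (-0.7 dB); phase: φ = 22.9°.

|H| = 0.9209 (-0.7 dB), φ = 22.9°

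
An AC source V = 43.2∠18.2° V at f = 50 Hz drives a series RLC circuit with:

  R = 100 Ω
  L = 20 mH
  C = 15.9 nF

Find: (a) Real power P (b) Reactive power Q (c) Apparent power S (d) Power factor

Step 1 — Angular frequency: ω = 2π·f = 2π·50 = 314.2 rad/s.
Step 2 — Component impedances:
  R: Z = R = 100 Ω
  L: Z = jωL = j·314.2·0.02 = 0 + j6.283 Ω
  C: Z = 1/(jωC) = -j/(ω·C) = 0 - j2.002e+05 Ω
Step 3 — Series combination: Z_total = R + L + C = 100 - j2.002e+05 Ω = 2.002e+05∠-90.0° Ω.
Step 4 — Source phasor: V = 43.2∠18.2° V = 41.04 + j13.49 V.
Step 5 — Current: I = V / Z = -6.73e-05 + j0.000205 A = 0.0002158∠108.2° A.
Step 6 — Complex power: S = V·I* = 4.657e-06 - j0.009322 VA.
Step 7 — Real power: P = Re(S) = 4.657e-06 W.
Step 8 — Reactive power: Q = Im(S) = -0.009322 VAR.
Step 9 — Apparent power: |S| = 0.009322 VA.
Step 10 — Power factor: PF = P/|S| = 0.0004995 (leading).

(a) P = 4.657e-06 W  (b) Q = -0.009322 VAR  (c) S = 0.009322 VA  (d) PF = 0.0004995 (leading)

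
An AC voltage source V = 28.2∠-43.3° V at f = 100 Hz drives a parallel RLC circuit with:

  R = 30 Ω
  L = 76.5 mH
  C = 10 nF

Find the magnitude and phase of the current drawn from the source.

Step 1 — Angular frequency: ω = 2π·f = 2π·100 = 628.3 rad/s.
Step 2 — Component impedances:
  R: Z = R = 30 Ω
  L: Z = jωL = j·628.3·0.0765 = 0 + j48.07 Ω
  C: Z = 1/(jωC) = -j/(ω·C) = 0 - j1.592e+05 Ω
Step 3 — Parallel combination: 1/Z_total = 1/R + 1/L + 1/C; Z_total = 21.59 + j13.47 Ω = 25.45∠32.0° Ω.
Step 4 — Source phasor: V = 28.2∠-43.3° V = 20.52 - j19.34 V.
Step 5 — Ohm's law: I = V / Z_total = (20.52 - j19.34) / (21.59 + j13.47) = 0.2819 - j1.072 A.
Step 6 — Convert to polar: |I| = 1.108 A, ∠I = -75.3°.

I = 1.108∠-75.3° A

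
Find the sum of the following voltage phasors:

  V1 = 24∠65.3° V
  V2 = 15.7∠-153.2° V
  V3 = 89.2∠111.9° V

Step 1 — Convert each phasor to rectangular form:
  V1 = 24·(cos(65.3°) + j·sin(65.3°)) = 10.03 + j21.8 V
  V2 = 15.7·(cos(-153.2°) + j·sin(-153.2°)) = -14.01 - j7.079 V
  V3 = 89.2·(cos(111.9°) + j·sin(111.9°)) = -33.27 + j82.76 V
Step 2 — Sum components: V_total = -37.26 + j97.49 V.
Step 3 — Convert to polar: |V_total| = 104.4 V, ∠V_total = 110.9°.

V_total = 104.4∠110.9° V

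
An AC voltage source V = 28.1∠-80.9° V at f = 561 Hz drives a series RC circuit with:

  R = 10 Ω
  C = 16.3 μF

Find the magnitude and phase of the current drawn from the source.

Step 1 — Angular frequency: ω = 2π·f = 2π·561 = 3525 rad/s.
Step 2 — Component impedances:
  R: Z = R = 10 Ω
  C: Z = 1/(jωC) = -j/(ω·C) = 0 - j17.4 Ω
Step 3 — Series combination: Z_total = R + C = 10 - j17.4 Ω = 20.07∠-60.1° Ω.
Step 4 — Source phasor: V = 28.1∠-80.9° V = 4.444 - j27.75 V.
Step 5 — Ohm's law: I = V / Z_total = (4.444 - j27.75) / (10 - j17.4) = 1.309 - j0.4966 A.
Step 6 — Convert to polar: |I| = 1.4 A, ∠I = -20.8°.

I = 1.4∠-20.8° A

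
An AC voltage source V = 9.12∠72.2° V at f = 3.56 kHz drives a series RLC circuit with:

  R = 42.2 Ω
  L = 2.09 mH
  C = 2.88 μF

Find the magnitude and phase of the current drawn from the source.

Step 1 — Angular frequency: ω = 2π·f = 2π·3560 = 2.237e+04 rad/s.
Step 2 — Component impedances:
  R: Z = R = 42.2 Ω
  L: Z = jωL = j·2.237e+04·0.00209 = 0 + j46.75 Ω
  C: Z = 1/(jωC) = -j/(ω·C) = 0 - j15.52 Ω
Step 3 — Series combination: Z_total = R + L + C = 42.2 + j31.23 Ω = 52.5∠36.5° Ω.
Step 4 — Source phasor: V = 9.12∠72.2° V = 2.788 + j8.683 V.
Step 5 — Ohm's law: I = V / Z_total = (2.788 + j8.683) / (42.2 + j31.23) = 0.1411 + j0.1014 A.
Step 6 — Convert to polar: |I| = 0.1737 A, ∠I = 35.7°.

I = 0.1737∠35.7° A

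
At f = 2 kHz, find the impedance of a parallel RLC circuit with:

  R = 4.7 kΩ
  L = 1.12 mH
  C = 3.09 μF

Step 1 — Angular frequency: ω = 2π·f = 2π·2000 = 1.257e+04 rad/s.
Step 2 — Component impedances:
  R: Z = R = 4700 Ω
  L: Z = jωL = j·1.257e+04·0.00112 = 0 + j14.07 Ω
  C: Z = 1/(jωC) = -j/(ω·C) = 0 - j25.75 Ω
Step 3 — Parallel combination: 1/Z_total = 1/R + 1/L + 1/C; Z_total = 0.2049 + j31.03 Ω = 31.03∠89.6° Ω.

Z = 0.2049 + j31.03 Ω = 31.03∠89.6° Ω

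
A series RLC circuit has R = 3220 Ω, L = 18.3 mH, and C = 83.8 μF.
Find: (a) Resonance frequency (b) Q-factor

Step 1 — Resonance condition Im(Z)=0 gives ω₀ = 1/√(LC).
Step 2 — ω₀ = 1/√(0.0183·8.38e-05) = 807.5 rad/s.
Step 3 — f₀ = ω₀/(2π) = 128.5 Hz.
Step 4 — Series Q: Q = ω₀L/R = 807.5·0.0183/3220 = 0.004589.

(a) f₀ = 128.5 Hz  (b) Q = 0.004589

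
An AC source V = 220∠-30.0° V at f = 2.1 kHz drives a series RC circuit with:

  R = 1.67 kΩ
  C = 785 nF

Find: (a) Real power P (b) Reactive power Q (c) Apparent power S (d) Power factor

Step 1 — Angular frequency: ω = 2π·f = 2π·2100 = 1.319e+04 rad/s.
Step 2 — Component impedances:
  R: Z = R = 1670 Ω
  C: Z = 1/(jωC) = -j/(ω·C) = 0 - j96.55 Ω
Step 3 — Series combination: Z_total = R + C = 1670 - j96.55 Ω = 1673∠-3.3° Ω.
Step 4 — Source phasor: V = 220∠-30.0° V = 190.5 - j110 V.
Step 5 — Current: I = V / Z = 0.1175 - j0.05908 A = 0.1315∠-26.7° A.
Step 6 — Complex power: S = V·I* = 28.89 - j1.67 VA.
Step 7 — Real power: P = Re(S) = 28.89 W.
Step 8 — Reactive power: Q = Im(S) = -1.67 VAR.
Step 9 — Apparent power: |S| = 28.93 VA.
Step 10 — Power factor: PF = P/|S| = 0.9983 (leading).

(a) P = 28.89 W  (b) Q = -1.67 VAR  (c) S = 28.93 VA  (d) PF = 0.9983 (leading)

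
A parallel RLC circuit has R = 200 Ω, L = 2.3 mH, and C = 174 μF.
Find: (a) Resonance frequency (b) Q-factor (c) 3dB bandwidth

Step 1 — Resonance: ω₀ = 1/√(LC) = 1/√(0.0023·0.000174) = 1581 rad/s.
Step 2 — f₀ = ω₀/(2π) = 251.6 Hz.
Step 3 — Parallel Q: Q = R/(ω₀L) = 200/(1581·0.0023) = 55.01.
Step 4 — Bandwidth: Δω = ω₀/Q = 28.74 rad/s; BW = Δω/(2π) = 4.573 Hz.

(a) f₀ = 251.6 Hz  (b) Q = 55.01  (c) BW = 4.573 Hz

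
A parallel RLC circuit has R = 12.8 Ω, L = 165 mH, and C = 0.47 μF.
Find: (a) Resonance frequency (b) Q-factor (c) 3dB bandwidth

Step 1 — Resonance: ω₀ = 1/√(LC) = 1/√(0.165·4.7e-07) = 3591 rad/s.
Step 2 — f₀ = ω₀/(2π) = 571.5 Hz.
Step 3 — Parallel Q: Q = R/(ω₀L) = 12.8/(3591·0.165) = 0.0216.
Step 4 — Bandwidth: Δω = ω₀/Q = 1.662e+05 rad/s; BW = Δω/(2π) = 2.646e+04 Hz.

(a) f₀ = 571.5 Hz  (b) Q = 0.0216  (c) BW = 2.646e+04 Hz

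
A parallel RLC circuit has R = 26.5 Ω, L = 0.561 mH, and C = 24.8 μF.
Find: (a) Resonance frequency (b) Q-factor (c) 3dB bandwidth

Step 1 — Resonance: ω₀ = 1/√(LC) = 1/√(0.000561·2.48e-05) = 8478 rad/s.
Step 2 — f₀ = ω₀/(2π) = 1349 Hz.
Step 3 — Parallel Q: Q = R/(ω₀L) = 26.5/(8478·0.000561) = 5.572.
Step 4 — Bandwidth: Δω = ω₀/Q = 1522 rad/s; BW = Δω/(2π) = 242.2 Hz.

(a) f₀ = 1349 Hz  (b) Q = 5.572  (c) BW = 242.2 Hz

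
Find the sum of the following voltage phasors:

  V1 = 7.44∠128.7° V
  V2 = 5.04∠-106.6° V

Step 1 — Convert each phasor to rectangular form:
  V1 = 7.44·(cos(128.7°) + j·sin(128.7°)) = -4.652 + j5.806 V
  V2 = 5.04·(cos(-106.6°) + j·sin(-106.6°)) = -1.44 - j4.83 V
Step 2 — Sum components: V_total = -6.092 + j0.9765 V.
Step 3 — Convert to polar: |V_total| = 6.169 V, ∠V_total = 170.9°.

V_total = 6.169∠170.9° V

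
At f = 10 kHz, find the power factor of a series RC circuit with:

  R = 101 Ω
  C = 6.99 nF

Step 1 — Angular frequency: ω = 2π·f = 2π·1e+04 = 6.283e+04 rad/s.
Step 2 — Component impedances:
  R: Z = R = 101 Ω
  C: Z = 1/(jωC) = -j/(ω·C) = 0 - j2277 Ω
Step 3 — Series combination: Z_total = R + C = 101 - j2277 Ω = 2279∠-87.5° Ω.
Step 4 — Power factor: PF = cos(φ) = Re(Z)/|Z| = 101/2279 = 0.04432.
Step 5 — Type: Im(Z) = -2277 ⇒ leading (phase φ = -87.5°).

PF = 0.04432 (leading, φ = -87.5°)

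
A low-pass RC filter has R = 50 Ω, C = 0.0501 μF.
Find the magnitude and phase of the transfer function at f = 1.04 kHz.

Step 1 — Angular frequency: ω = 2π·1040 = 6535 rad/s.
Step 2 — Transfer function: H(jω) = 1/(1 + jωRC).
Step 3 — Denominator: 1 + jωRC = 1 + j·6535·50·5.01e-08 = 1 + j0.01637.
Step 4 — H = 0.9997 - j0.01636.
Step 5 — Magnitude: |H| = 0.9999 (-0.0 dB); phase: φ = -0.9°.

|H| = 0.9999 (-0.0 dB), φ = -0.9°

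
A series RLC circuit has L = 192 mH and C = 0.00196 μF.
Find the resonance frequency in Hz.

Step 1 — Resonance condition Im(Z)=0 gives ω₀ = 1/√(LC).
Step 2 — ω₀ = 1/√(0.192·1.96e-09) = 5.155e+04 rad/s.
Step 3 — f₀ = ω₀/(2π) = 8204 Hz.

f₀ = 8204 Hz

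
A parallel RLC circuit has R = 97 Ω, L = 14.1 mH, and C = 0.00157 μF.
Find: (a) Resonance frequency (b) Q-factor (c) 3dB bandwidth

Step 1 — Resonance: ω₀ = 1/√(LC) = 1/√(0.0141·1.57e-09) = 2.125e+05 rad/s.
Step 2 — f₀ = ω₀/(2π) = 3.383e+04 Hz.
Step 3 — Parallel Q: Q = R/(ω₀L) = 97/(2.125e+05·0.0141) = 0.03237.
Step 4 — Bandwidth: Δω = ω₀/Q = 6.566e+06 rad/s; BW = Δω/(2π) = 1.045e+06 Hz.

(a) f₀ = 3.383e+04 Hz  (b) Q = 0.03237  (c) BW = 1.045e+06 Hz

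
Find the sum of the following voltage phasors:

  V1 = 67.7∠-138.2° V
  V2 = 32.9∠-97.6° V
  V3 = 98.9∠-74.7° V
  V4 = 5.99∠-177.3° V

Step 1 — Convert each phasor to rectangular form:
  V1 = 67.7·(cos(-138.2°) + j·sin(-138.2°)) = -50.47 - j45.12 V
  V2 = 32.9·(cos(-97.6°) + j·sin(-97.6°)) = -4.351 - j32.61 V
  V3 = 98.9·(cos(-74.7°) + j·sin(-74.7°)) = 26.1 - j95.39 V
  V4 = 5.99·(cos(-177.3°) + j·sin(-177.3°)) = -5.983 - j0.2822 V
Step 2 — Sum components: V_total = -34.71 - j173.4 V.
Step 3 — Convert to polar: |V_total| = 176.9 V, ∠V_total = -101.3°.

V_total = 176.9∠-101.3° V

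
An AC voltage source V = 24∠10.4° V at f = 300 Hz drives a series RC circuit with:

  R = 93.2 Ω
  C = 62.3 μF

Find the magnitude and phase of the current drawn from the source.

Step 1 — Angular frequency: ω = 2π·f = 2π·300 = 1885 rad/s.
Step 2 — Component impedances:
  R: Z = R = 93.2 Ω
  C: Z = 1/(jωC) = -j/(ω·C) = 0 - j8.516 Ω
Step 3 — Series combination: Z_total = R + C = 93.2 - j8.516 Ω = 93.59∠-5.2° Ω.
Step 4 — Source phasor: V = 24∠10.4° V = 23.61 + j4.332 V.
Step 5 — Ohm's law: I = V / Z_total = (23.61 + j4.332) / (93.2 - j8.516) = 0.247 + j0.06905 A.
Step 6 — Convert to polar: |I| = 0.2564 A, ∠I = 15.6°.

I = 0.2564∠15.6° A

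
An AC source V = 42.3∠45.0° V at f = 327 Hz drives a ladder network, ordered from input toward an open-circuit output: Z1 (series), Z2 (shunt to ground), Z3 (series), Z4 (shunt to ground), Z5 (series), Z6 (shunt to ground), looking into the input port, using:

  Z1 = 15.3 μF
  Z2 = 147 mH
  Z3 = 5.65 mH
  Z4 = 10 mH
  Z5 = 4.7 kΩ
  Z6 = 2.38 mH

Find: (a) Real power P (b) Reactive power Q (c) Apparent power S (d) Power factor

Step 1 — Angular frequency: ω = 2π·f = 2π·327 = 2055 rad/s.
Step 2 — Component impedances:
  Z1: Z = 1/(jωC) = -j/(ω·C) = 0 - j31.81 Ω
  Z2: Z = jωL = j·2055·0.147 = 0 + j302 Ω
  Z3: Z = jωL = j·2055·0.00565 = 0 + j11.61 Ω
  Z4: Z = jωL = j·2055·0.01 = 0 + j20.55 Ω
  Z5: Z = R = 4700 Ω
  Z6: Z = jωL = j·2055·0.00238 = 0 + j4.89 Ω
Step 3 — Ladder network (open output): work backward from the far end, alternating series and parallel combinations. Z_in = 0.07336 - j2.751 Ω = 2.752∠-88.5° Ω.
Step 4 — Source phasor: V = 42.3∠45.0° V = 29.91 + j29.91 V.
Step 5 — Current: I = V / Z = -10.58 + j11.15 A = 15.37∠133.5° A.
Step 6 — Complex power: S = V·I* = 17.33 - j650 VA.
Step 7 — Real power: P = Re(S) = 17.33 W.
Step 8 — Reactive power: Q = Im(S) = -650 VAR.
Step 9 — Apparent power: |S| = 650.2 VA.
Step 10 — Power factor: PF = P/|S| = 0.02666 (leading).

(a) P = 17.33 W  (b) Q = -650 VAR  (c) S = 650.2 VA  (d) PF = 0.02666 (leading)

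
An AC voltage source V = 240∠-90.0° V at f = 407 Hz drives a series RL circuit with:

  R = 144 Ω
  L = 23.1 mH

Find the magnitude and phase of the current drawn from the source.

Step 1 — Angular frequency: ω = 2π·f = 2π·407 = 2557 rad/s.
Step 2 — Component impedances:
  R: Z = R = 144 Ω
  L: Z = jωL = j·2557·0.0231 = 0 + j59.07 Ω
Step 3 — Series combination: Z_total = R + L = 144 + j59.07 Ω = 155.6∠22.3° Ω.
Step 4 — Source phasor: V = 240∠-90.0° V = 0 - j240 V.
Step 5 — Ohm's law: I = V / Z_total = (0 - j240) / (144 + j59.07) = -0.5852 - j1.427 A.
Step 6 — Convert to polar: |I| = 1.542 A, ∠I = -112.3°.

I = 1.542∠-112.3° A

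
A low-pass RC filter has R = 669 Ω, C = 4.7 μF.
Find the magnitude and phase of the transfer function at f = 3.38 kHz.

Step 1 — Angular frequency: ω = 2π·3380 = 2.124e+04 rad/s.
Step 2 — Transfer function: H(jω) = 1/(1 + jωRC).
Step 3 — Denominator: 1 + jωRC = 1 + j·2.124e+04·669·4.7e-06 = 1 + j66.78.
Step 4 — H = 0.0002242 - j0.01497.
Step 5 — Magnitude: |H| = 0.01497 (-36.5 dB); phase: φ = -89.1°.

|H| = 0.01497 (-36.5 dB), φ = -89.1°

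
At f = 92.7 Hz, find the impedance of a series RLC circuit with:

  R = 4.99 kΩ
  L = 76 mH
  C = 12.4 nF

Step 1 — Angular frequency: ω = 2π·f = 2π·92.7 = 582.5 rad/s.
Step 2 — Component impedances:
  R: Z = R = 4990 Ω
  L: Z = jωL = j·582.5·0.076 = 0 + j44.27 Ω
  C: Z = 1/(jωC) = -j/(ω·C) = 0 - j1.385e+05 Ω
Step 3 — Series combination: Z_total = R + L + C = 4990 - j1.384e+05 Ω = 1.385e+05∠-87.9° Ω.

Z = 4990 - j1.384e+05 Ω = 1.385e+05∠-87.9° Ω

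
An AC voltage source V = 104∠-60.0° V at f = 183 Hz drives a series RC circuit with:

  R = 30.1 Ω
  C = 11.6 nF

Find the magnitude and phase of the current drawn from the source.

Step 1 — Angular frequency: ω = 2π·f = 2π·183 = 1150 rad/s.
Step 2 — Component impedances:
  R: Z = R = 30.1 Ω
  C: Z = 1/(jωC) = -j/(ω·C) = 0 - j7.497e+04 Ω
Step 3 — Series combination: Z_total = R + C = 30.1 - j7.497e+04 Ω = 7.497e+04∠-90.0° Ω.
Step 4 — Source phasor: V = 104∠-60.0° V = 52 - j90.07 V.
Step 5 — Ohm's law: I = V / Z_total = (52 - j90.07) / (30.1 - j7.497e+04) = 0.001202 + j0.0006931 A.
Step 6 — Convert to polar: |I| = 0.001387 A, ∠I = 30.0°.

I = 0.001387∠30.0° A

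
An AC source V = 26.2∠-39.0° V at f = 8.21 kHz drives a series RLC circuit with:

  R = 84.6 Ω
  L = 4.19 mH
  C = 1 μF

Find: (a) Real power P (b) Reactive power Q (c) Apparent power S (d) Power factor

Step 1 — Angular frequency: ω = 2π·f = 2π·8210 = 5.158e+04 rad/s.
Step 2 — Component impedances:
  R: Z = R = 84.6 Ω
  L: Z = jωL = j·5.158e+04·0.00419 = 0 + j216.1 Ω
  C: Z = 1/(jωC) = -j/(ω·C) = 0 - j19.39 Ω
Step 3 — Series combination: Z_total = R + L + C = 84.6 + j196.8 Ω = 214.2∠66.7° Ω.
Step 4 — Source phasor: V = 26.2∠-39.0° V = 20.36 - j16.49 V.
Step 5 — Current: I = V / Z = -0.03317 - j0.1177 A = 0.1223∠-105.7° A.
Step 6 — Complex power: S = V·I* = 1.266 + j2.944 VA.
Step 7 — Real power: P = Re(S) = 1.266 W.
Step 8 — Reactive power: Q = Im(S) = 2.944 VAR.
Step 9 — Apparent power: |S| = 3.205 VA.
Step 10 — Power factor: PF = P/|S| = 0.395 (lagging).

(a) P = 1.266 W  (b) Q = 2.944 VAR  (c) S = 3.205 VA  (d) PF = 0.395 (lagging)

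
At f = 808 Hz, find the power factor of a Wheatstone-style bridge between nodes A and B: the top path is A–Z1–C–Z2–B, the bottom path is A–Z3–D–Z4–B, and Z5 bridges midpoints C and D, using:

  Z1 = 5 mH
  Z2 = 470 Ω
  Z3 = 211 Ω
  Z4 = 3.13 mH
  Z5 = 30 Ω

Step 1 — Angular frequency: ω = 2π·f = 2π·808 = 5077 rad/s.
Step 2 — Component impedances:
  Z1: Z = jωL = j·5077·0.005 = 0 + j25.38 Ω
  Z2: Z = R = 470 Ω
  Z3: Z = R = 211 Ω
  Z4: Z = jωL = j·5077·0.00313 = 0 + j15.89 Ω
  Z5: Z = R = 30 Ω
Step 3 — Bridge requires nodal analysis (the Z5 bridge couples midpoints C and D, so the two paths cannot be reduced to a simple series/parallel combination). Setting node B to ground and injecting 1 A at node A, the 3-node admittance system at A, C, D solves to V_A = Z_AB = 27.24 + j33.79 Ω = 43.4∠51.1° Ω.
Step 4 — Power factor: PF = cos(φ) = Re(Z)/|Z| = 27.24/43.4 = 0.6276.
Step 5 — Type: Im(Z) = 33.79 ⇒ lagging (phase φ = 51.1°).

PF = 0.6276 (lagging, φ = 51.1°)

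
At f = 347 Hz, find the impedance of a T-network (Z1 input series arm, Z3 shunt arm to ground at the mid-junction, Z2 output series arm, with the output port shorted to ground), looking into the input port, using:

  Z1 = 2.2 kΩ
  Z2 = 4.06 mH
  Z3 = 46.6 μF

Step 1 — Angular frequency: ω = 2π·f = 2π·347 = 2180 rad/s.
Step 2 — Component impedances:
  Z1: Z = R = 2200 Ω
  Z2: Z = jωL = j·2180·0.00406 = 0 + j8.852 Ω
  Z3: Z = 1/(jωC) = -j/(ω·C) = 0 - j9.842 Ω
Step 3 — With the output port shorted to ground, the output series arm Z2 runs from the junction to ground; the shunt arm Z3 also runs from the junction to ground. They appear in parallel: Z3 || Z2 = 0 + j87.95 Ω.
Step 4 — Series with input arm Z1: Z_in = Z1 + (Z3 || Z2) = 2200 + j87.95 Ω = 2202∠2.3° Ω.

Z = 2200 + j87.95 Ω = 2202∠2.3° Ω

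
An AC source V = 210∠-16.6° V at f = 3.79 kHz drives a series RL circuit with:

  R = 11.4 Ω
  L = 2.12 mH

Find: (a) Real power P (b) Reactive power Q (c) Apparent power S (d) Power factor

Step 1 — Angular frequency: ω = 2π·f = 2π·3790 = 2.381e+04 rad/s.
Step 2 — Component impedances:
  R: Z = R = 11.4 Ω
  L: Z = jωL = j·2.381e+04·0.00212 = 0 + j50.48 Ω
Step 3 — Series combination: Z_total = R + L = 11.4 + j50.48 Ω = 51.76∠77.3° Ω.
Step 4 — Source phasor: V = 210∠-16.6° V = 201.2 - j59.99 V.
Step 5 — Current: I = V / Z = -0.2742 - j4.048 A = 4.058∠-93.9° A.
Step 6 — Complex power: S = V·I* = 187.7 + j831.2 VA.
Step 7 — Real power: P = Re(S) = 187.7 W.
Step 8 — Reactive power: Q = Im(S) = 831.2 VAR.
Step 9 — Apparent power: |S| = 852.1 VA.
Step 10 — Power factor: PF = P/|S| = 0.2203 (lagging).

(a) P = 187.7 W  (b) Q = 831.2 VAR  (c) S = 852.1 VA  (d) PF = 0.2203 (lagging)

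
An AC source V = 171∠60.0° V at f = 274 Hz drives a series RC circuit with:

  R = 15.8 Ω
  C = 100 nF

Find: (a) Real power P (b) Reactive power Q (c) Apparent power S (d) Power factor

Step 1 — Angular frequency: ω = 2π·f = 2π·274 = 1722 rad/s.
Step 2 — Component impedances:
  R: Z = R = 15.8 Ω
  C: Z = 1/(jωC) = -j/(ω·C) = 0 - j5809 Ω
Step 3 — Series combination: Z_total = R + C = 15.8 - j5809 Ω = 5809∠-89.8° Ω.
Step 4 — Source phasor: V = 171∠60.0° V = 85.5 + j148.1 V.
Step 5 — Current: I = V / Z = -0.02545 + j0.01479 A = 0.02944∠149.8° A.
Step 6 — Complex power: S = V·I* = 0.01369 - j5.034 VA.
Step 7 — Real power: P = Re(S) = 0.01369 W.
Step 8 — Reactive power: Q = Im(S) = -5.034 VAR.
Step 9 — Apparent power: |S| = 5.034 VA.
Step 10 — Power factor: PF = P/|S| = 0.00272 (leading).

(a) P = 0.01369 W  (b) Q = -5.034 VAR  (c) S = 5.034 VA  (d) PF = 0.00272 (leading)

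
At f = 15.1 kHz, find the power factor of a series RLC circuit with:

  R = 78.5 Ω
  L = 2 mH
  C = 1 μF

Step 1 — Angular frequency: ω = 2π·f = 2π·1.51e+04 = 9.488e+04 rad/s.
Step 2 — Component impedances:
  R: Z = R = 78.5 Ω
  L: Z = jωL = j·9.488e+04·0.002 = 0 + j189.8 Ω
  C: Z = 1/(jωC) = -j/(ω·C) = 0 - j10.54 Ω
Step 3 — Series combination: Z_total = R + L + C = 78.5 + j179.2 Ω = 195.7∠66.3° Ω.
Step 4 — Power factor: PF = cos(φ) = Re(Z)/|Z| = 78.5/195.65 = 0.4012.
Step 5 — Type: Im(Z) = 179.2 ⇒ lagging (phase φ = 66.3°).

PF = 0.4012 (lagging, φ = 66.3°)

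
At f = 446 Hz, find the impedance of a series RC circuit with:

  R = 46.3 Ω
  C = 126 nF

Step 1 — Angular frequency: ω = 2π·f = 2π·446 = 2802 rad/s.
Step 2 — Component impedances:
  R: Z = R = 46.3 Ω
  C: Z = 1/(jωC) = -j/(ω·C) = 0 - j2832 Ω
Step 3 — Series combination: Z_total = R + C = 46.3 - j2832 Ω = 2833∠-89.1° Ω.

Z = 46.3 - j2832 Ω = 2833∠-89.1° Ω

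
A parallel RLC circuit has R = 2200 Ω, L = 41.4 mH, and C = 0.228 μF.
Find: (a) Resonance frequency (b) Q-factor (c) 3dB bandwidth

Step 1 — Resonance: ω₀ = 1/√(LC) = 1/√(0.0414·2.28e-07) = 1.029e+04 rad/s.
Step 2 — f₀ = ω₀/(2π) = 1638 Hz.
Step 3 — Parallel Q: Q = R/(ω₀L) = 2200/(1.029e+04·0.0414) = 5.163.
Step 4 — Bandwidth: Δω = ω₀/Q = 1994 rad/s; BW = Δω/(2π) = 317.3 Hz.

(a) f₀ = 1638 Hz  (b) Q = 5.163  (c) BW = 317.3 Hz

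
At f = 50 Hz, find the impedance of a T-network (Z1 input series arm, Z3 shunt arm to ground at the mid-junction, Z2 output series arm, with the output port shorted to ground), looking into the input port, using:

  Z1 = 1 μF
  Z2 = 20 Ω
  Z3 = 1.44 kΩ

Step 1 — Angular frequency: ω = 2π·f = 2π·50 = 314.2 rad/s.
Step 2 — Component impedances:
  Z1: Z = 1/(jωC) = -j/(ω·C) = 0 - j3183 Ω
  Z2: Z = R = 20 Ω
  Z3: Z = R = 1440 Ω
Step 3 — With the output port shorted to ground, the output series arm Z2 runs from the junction to ground; the shunt arm Z3 also runs from the junction to ground. They appear in parallel: Z3 || Z2 = 19.73 Ω.
Step 4 — Series with input arm Z1: Z_in = Z1 + (Z3 || Z2) = 19.73 - j3183 Ω = 3183∠-89.6° Ω.

Z = 19.73 - j3183 Ω = 3183∠-89.6° Ω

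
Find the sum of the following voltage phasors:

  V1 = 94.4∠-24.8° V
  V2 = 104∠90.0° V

Step 1 — Convert each phasor to rectangular form:
  V1 = 94.4·(cos(-24.8°) + j·sin(-24.8°)) = 85.69 - j39.6 V
  V2 = 104·(cos(90.0°) + j·sin(90.0°)) = 0 + j104 V
Step 2 — Sum components: V_total = 85.69 + j64.4 V.
Step 3 — Convert to polar: |V_total| = 107.2 V, ∠V_total = 36.9°.

V_total = 107.2∠36.9° V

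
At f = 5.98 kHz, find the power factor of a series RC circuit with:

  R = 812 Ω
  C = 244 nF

Step 1 — Angular frequency: ω = 2π·f = 2π·5980 = 3.757e+04 rad/s.
Step 2 — Component impedances:
  R: Z = R = 812 Ω
  C: Z = 1/(jωC) = -j/(ω·C) = 0 - j109.1 Ω
Step 3 — Series combination: Z_total = R + C = 812 - j109.1 Ω = 819.3∠-7.7° Ω.
Step 4 — Power factor: PF = cos(φ) = Re(Z)/|Z| = 812/819.3 = 0.9911.
Step 5 — Type: Im(Z) = -109.1 ⇒ leading (phase φ = -7.7°).

PF = 0.9911 (leading, φ = -7.7°)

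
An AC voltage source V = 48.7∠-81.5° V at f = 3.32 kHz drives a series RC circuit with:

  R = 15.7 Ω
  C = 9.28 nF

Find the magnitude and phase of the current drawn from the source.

Step 1 — Angular frequency: ω = 2π·f = 2π·3320 = 2.086e+04 rad/s.
Step 2 — Component impedances:
  R: Z = R = 15.7 Ω
  C: Z = 1/(jωC) = -j/(ω·C) = 0 - j5166 Ω
Step 3 — Series combination: Z_total = R + C = 15.7 - j5166 Ω = 5166∠-89.8° Ω.
Step 4 — Source phasor: V = 48.7∠-81.5° V = 7.198 - j48.17 V.
Step 5 — Ohm's law: I = V / Z_total = (7.198 - j48.17) / (15.7 - j5166) = 0.009328 + j0.001365 A.
Step 6 — Convert to polar: |I| = 0.009427 A, ∠I = 8.3°.

I = 0.009427∠8.3° A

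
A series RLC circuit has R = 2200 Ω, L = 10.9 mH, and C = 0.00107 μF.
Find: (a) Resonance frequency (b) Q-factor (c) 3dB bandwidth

Step 1 — Resonance: ω₀ = 1/√(LC) = 1/√(0.0109·1.07e-09) = 2.928e+05 rad/s.
Step 2 — f₀ = ω₀/(2π) = 4.66e+04 Hz.
Step 3 — Series Q: Q = ω₀L/R = 2.928e+05·0.0109/2200 = 1.451.
Step 4 — Bandwidth: Δω = ω₀/Q = 2.018e+05 rad/s; BW = Δω/(2π) = 3.212e+04 Hz.

(a) f₀ = 4.66e+04 Hz  (b) Q = 1.451  (c) BW = 3.212e+04 Hz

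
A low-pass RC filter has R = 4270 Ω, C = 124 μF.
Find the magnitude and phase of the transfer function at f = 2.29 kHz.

Step 1 — Angular frequency: ω = 2π·2290 = 1.439e+04 rad/s.
Step 2 — Transfer function: H(jω) = 1/(1 + jωRC).
Step 3 — Denominator: 1 + jωRC = 1 + j·1.439e+04·4270·0.000124 = 1 + j7618.
Step 4 — H = 1.723e-08 - j0.0001313.
Step 5 — Magnitude: |H| = 0.0001313 (-77.6 dB); phase: φ = -90.0°.

|H| = 0.0001313 (-77.6 dB), φ = -90.0°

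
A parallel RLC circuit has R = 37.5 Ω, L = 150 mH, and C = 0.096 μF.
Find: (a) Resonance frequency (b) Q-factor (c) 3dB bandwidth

Step 1 — Resonance: ω₀ = 1/√(LC) = 1/√(0.15·9.6e-08) = 8333 rad/s.
Step 2 — f₀ = ω₀/(2π) = 1326 Hz.
Step 3 — Parallel Q: Q = R/(ω₀L) = 37.5/(8333·0.15) = 0.03.
Step 4 — Bandwidth: Δω = ω₀/Q = 2.778e+05 rad/s; BW = Δω/(2π) = 4.421e+04 Hz.

(a) f₀ = 1326 Hz  (b) Q = 0.03  (c) BW = 4.421e+04 Hz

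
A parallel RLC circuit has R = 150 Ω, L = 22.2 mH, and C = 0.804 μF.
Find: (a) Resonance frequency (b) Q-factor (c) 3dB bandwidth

Step 1 — Resonance: ω₀ = 1/√(LC) = 1/√(0.0222·8.04e-07) = 7485 rad/s.
Step 2 — f₀ = ω₀/(2π) = 1191 Hz.
Step 3 — Parallel Q: Q = R/(ω₀L) = 150/(7485·0.0222) = 0.9027.
Step 4 — Bandwidth: Δω = ω₀/Q = 8292 rad/s; BW = Δω/(2π) = 1320 Hz.

(a) f₀ = 1191 Hz  (b) Q = 0.9027  (c) BW = 1320 Hz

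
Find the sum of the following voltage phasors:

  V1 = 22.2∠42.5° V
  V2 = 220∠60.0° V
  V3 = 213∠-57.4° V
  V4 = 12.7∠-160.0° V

Step 1 — Convert each phasor to rectangular form:
  V1 = 22.2·(cos(42.5°) + j·sin(42.5°)) = 16.37 + j15 V
  V2 = 220·(cos(60.0°) + j·sin(60.0°)) = 110 + j190.5 V
  V3 = 213·(cos(-57.4°) + j·sin(-57.4°)) = 114.8 - j179.4 V
  V4 = 12.7·(cos(-160.0°) + j·sin(-160.0°)) = -11.93 - j4.344 V
Step 2 — Sum components: V_total = 229.2 + j21.74 V.
Step 3 — Convert to polar: |V_total| = 230.2 V, ∠V_total = 5.4°.

V_total = 230.2∠5.4° V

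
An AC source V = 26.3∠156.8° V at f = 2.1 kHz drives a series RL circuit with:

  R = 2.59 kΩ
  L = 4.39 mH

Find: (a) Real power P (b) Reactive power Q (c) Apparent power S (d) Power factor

Step 1 — Angular frequency: ω = 2π·f = 2π·2100 = 1.319e+04 rad/s.
Step 2 — Component impedances:
  R: Z = R = 2590 Ω
  L: Z = jωL = j·1.319e+04·0.00439 = 0 + j57.92 Ω
Step 3 — Series combination: Z_total = R + L = 2590 + j57.92 Ω = 2591∠1.3° Ω.
Step 4 — Source phasor: V = 26.3∠156.8° V = -24.17 + j10.36 V.
Step 5 — Current: I = V / Z = -0.009239 + j0.004207 A = 0.01015∠155.5° A.
Step 6 — Complex power: S = V·I* = 0.2669 + j0.00597 VA.
Step 7 — Real power: P = Re(S) = 0.2669 W.
Step 8 — Reactive power: Q = Im(S) = 0.00597 VAR.
Step 9 — Apparent power: |S| = 0.267 VA.
Step 10 — Power factor: PF = P/|S| = 0.9998 (lagging).

(a) P = 0.2669 W  (b) Q = 0.00597 VAR  (c) S = 0.267 VA  (d) PF = 0.9998 (lagging)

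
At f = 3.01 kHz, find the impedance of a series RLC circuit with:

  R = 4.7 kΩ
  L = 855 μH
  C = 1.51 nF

Step 1 — Angular frequency: ω = 2π·f = 2π·3010 = 1.891e+04 rad/s.
Step 2 — Component impedances:
  R: Z = R = 4700 Ω
  L: Z = jωL = j·1.891e+04·0.000855 = 0 + j16.17 Ω
  C: Z = 1/(jωC) = -j/(ω·C) = 0 - j3.502e+04 Ω
Step 3 — Series combination: Z_total = R + L + C = 4700 - j3.5e+04 Ω = 3.531e+04∠-82.4° Ω.

Z = 4700 - j3.5e+04 Ω = 3.531e+04∠-82.4° Ω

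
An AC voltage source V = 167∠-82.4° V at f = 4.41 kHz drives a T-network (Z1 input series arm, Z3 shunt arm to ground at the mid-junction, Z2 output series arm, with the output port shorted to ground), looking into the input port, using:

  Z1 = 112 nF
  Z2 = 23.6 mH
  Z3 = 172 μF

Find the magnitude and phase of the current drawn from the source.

Step 1 — Angular frequency: ω = 2π·f = 2π·4410 = 2.771e+04 rad/s.
Step 2 — Component impedances:
  Z1: Z = 1/(jωC) = -j/(ω·C) = 0 - j322.2 Ω
  Z2: Z = jωL = j·2.771e+04·0.0236 = 0 + j653.9 Ω
  Z3: Z = 1/(jωC) = -j/(ω·C) = 0 - j0.2098 Ω
Step 3 — With the output port shorted to ground, the output series arm Z2 runs from the junction to ground; the shunt arm Z3 also runs from the junction to ground. They appear in parallel: Z3 || Z2 = 0 - j0.2099 Ω.
Step 4 — Series with input arm Z1: Z_in = Z1 + (Z3 || Z2) = 0 - j322.4 Ω = 322.4∠-90.0° Ω.
Step 5 — Source phasor: V = 167∠-82.4° V = 22.09 - j165.5 V.
Step 6 — Ohm's law: I = V / Z_total = (22.09 - j165.5) / (0 - j322.4) = 0.5134 + j0.0685 A.
Step 7 — Convert to polar: |I| = 0.5179 A, ∠I = 7.6°.

I = 0.5179∠7.6° A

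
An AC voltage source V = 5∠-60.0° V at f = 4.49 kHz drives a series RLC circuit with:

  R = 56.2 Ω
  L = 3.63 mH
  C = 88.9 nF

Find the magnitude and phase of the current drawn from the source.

Step 1 — Angular frequency: ω = 2π·f = 2π·4490 = 2.821e+04 rad/s.
Step 2 — Component impedances:
  R: Z = R = 56.2 Ω
  L: Z = jωL = j·2.821e+04·0.00363 = 0 + j102.4 Ω
  C: Z = 1/(jωC) = -j/(ω·C) = 0 - j398.7 Ω
Step 3 — Series combination: Z_total = R + L + C = 56.2 - j296.3 Ω = 301.6∠-79.3° Ω.
Step 4 — Source phasor: V = 5∠-60.0° V = 2.5 - j4.33 V.
Step 5 — Ohm's law: I = V / Z_total = (2.5 - j4.33) / (56.2 - j296.3) = 0.01565 + j0.005469 A.
Step 6 — Convert to polar: |I| = 0.01658 A, ∠I = 19.3°.

I = 0.01658∠19.3° A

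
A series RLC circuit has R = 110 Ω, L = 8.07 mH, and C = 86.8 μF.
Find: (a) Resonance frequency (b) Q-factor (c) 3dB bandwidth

Step 1 — Resonance: ω₀ = 1/√(LC) = 1/√(0.00807·8.68e-05) = 1195 rad/s.
Step 2 — f₀ = ω₀/(2π) = 190.2 Hz.
Step 3 — Series Q: Q = ω₀L/R = 1195·0.00807/110 = 0.08766.
Step 4 — Bandwidth: Δω = ω₀/Q = 1.363e+04 rad/s; BW = Δω/(2π) = 2169 Hz.

(a) f₀ = 190.2 Hz  (b) Q = 0.08766  (c) BW = 2169 Hz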